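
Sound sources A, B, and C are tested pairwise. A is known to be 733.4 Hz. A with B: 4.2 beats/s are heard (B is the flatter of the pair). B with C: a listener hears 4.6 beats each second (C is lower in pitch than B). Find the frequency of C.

724.6 Hz

B is below A, so f_B = 733.4 − 4.2 = 729.2 Hz.
C is below B, so f_C = 729.2 − 4.6 = 724.6 Hz.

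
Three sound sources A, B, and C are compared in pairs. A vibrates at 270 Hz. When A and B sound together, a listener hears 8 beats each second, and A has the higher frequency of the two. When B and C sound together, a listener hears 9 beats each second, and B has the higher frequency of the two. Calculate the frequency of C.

B is below A, so f_B = 270 − 8 = 262 Hz.
C is below B, so f_C = 262 − 9 = 253 Hz.

253 Hz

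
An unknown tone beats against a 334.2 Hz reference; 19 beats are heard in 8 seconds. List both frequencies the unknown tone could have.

331.825 Hz or 336.575 Hz

Beat frequency = 19/8 = 2.375 Hz.
|f − 334.2| = 2.375, so f = 334.2 ± 2.375.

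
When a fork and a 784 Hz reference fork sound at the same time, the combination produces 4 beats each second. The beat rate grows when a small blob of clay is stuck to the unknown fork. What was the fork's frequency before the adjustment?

780 Hz

|f − 784| = 4, so the fork was at either 780 Hz or 788 Hz.
Adding mass to a fork lowers its frequency; the adjustment lowers the fork's frequency.
The beat rate rose, so the adjustment moved the fork further from 784 Hz — it was already below the reference.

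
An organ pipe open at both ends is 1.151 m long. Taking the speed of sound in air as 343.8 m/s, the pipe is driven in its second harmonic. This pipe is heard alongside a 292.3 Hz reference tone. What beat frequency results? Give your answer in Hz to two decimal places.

Open pipe: f_n = n·v/(2L) = 2·343.8/(2·1.151) = 298.6968 Hz.
f_beat = |298.6968 − 292.3| = 6.40 Hz.

6.40 Hz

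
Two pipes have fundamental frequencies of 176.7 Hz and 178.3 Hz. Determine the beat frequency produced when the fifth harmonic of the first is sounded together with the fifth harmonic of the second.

8.0 Hz

Fifth harmonic of the first: 5·176.7 = 883.5 Hz.
Fifth harmonic of the second: 5·178.3 = 891.5 Hz.
f_beat = |883.5 − 891.5| = 8.0 Hz.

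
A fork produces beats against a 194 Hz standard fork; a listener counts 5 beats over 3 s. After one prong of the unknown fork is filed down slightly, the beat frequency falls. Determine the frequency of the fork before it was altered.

192.3333 Hz

Beat frequency = 5/3 = 1.6667 Hz.
|f − 194| = 1.6667, so the fork was at either 192.3333 Hz or 195.6667 Hz.
Filing a prong removes mass and raises the fork's frequency; the adjustment raises the fork's frequency.
The beat rate fell, so the adjustment moved the fork toward 194 Hz — it must have started below the reference.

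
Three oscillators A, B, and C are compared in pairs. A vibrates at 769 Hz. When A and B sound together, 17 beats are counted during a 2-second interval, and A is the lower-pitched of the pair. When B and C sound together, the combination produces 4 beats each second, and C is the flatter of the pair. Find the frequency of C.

773.5 Hz

A–B: Beat frequency = 17/2 = 8.5 Hz.
B is above A, so f_B = 769 + 8.5 = 777.5 Hz.
C is below B, so f_C = 777.5 − 4 = 773.5 Hz.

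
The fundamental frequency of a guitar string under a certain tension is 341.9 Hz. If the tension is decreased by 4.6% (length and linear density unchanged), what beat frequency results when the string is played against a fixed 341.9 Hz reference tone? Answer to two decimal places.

For a string, f ∝ √T, so the new frequency is 341.9·√0.954 = 333.9437 Hz.
f_beat = |333.9437 − 341.9| = 7.96 Hz.

7.96 Hz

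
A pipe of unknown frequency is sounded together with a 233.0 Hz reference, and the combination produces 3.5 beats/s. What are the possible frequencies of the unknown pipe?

|f − 233.0| = 3.5, so f = 233.0 ± 3.5.

229.5 Hz or 236.5 Hz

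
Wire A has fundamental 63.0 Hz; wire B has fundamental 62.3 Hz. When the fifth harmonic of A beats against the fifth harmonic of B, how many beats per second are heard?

Fifth harmonic of the first: 5·63.0 = 315.0 Hz.
Fifth harmonic of the second: 5·62.3 = 311.5 Hz.
f_beat = |315.0 − 311.5| = 3.5 Hz.

3.5 Hz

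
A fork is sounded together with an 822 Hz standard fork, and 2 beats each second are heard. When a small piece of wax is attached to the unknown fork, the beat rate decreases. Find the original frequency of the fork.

824 Hz

|f − 822| = 2, so the fork was at either 820 Hz or 824 Hz.
Loading a fork with wax lowers its frequency; the adjustment lowers the fork's frequency.
The beat rate fell, so the adjustment moved the fork toward 822 Hz — it must have started above the reference.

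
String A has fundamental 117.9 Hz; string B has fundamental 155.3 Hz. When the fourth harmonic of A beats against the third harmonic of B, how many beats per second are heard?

5.7 Hz

Fourth harmonic of the first: 4·117.9 = 471.6 Hz.
Third harmonic of the second: 3·155.3 = 465.9 Hz.
f_beat = |471.6 − 465.9| = 5.7 Hz.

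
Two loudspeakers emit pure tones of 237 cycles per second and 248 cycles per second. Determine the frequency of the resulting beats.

f_beat = |f₁ − f₂|.
|237 − 248| = 11 Hz.

11 Hz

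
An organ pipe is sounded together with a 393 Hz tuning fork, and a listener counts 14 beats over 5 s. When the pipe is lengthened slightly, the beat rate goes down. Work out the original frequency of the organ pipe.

Beat frequency = 14/5 = 2.8 Hz.
|f − 393| = 2.8, so the organ pipe was at either 390.2 Hz or 395.8 Hz.
A longer pipe has a lower fundamental; the adjustment lowers the organ pipe's frequency.
The beat rate fell, so the adjustment moved the organ pipe toward 393 Hz — it must have started above the reference.

395.8 Hz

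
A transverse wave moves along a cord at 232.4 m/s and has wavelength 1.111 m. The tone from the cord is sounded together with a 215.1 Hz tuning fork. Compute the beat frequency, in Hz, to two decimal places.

Source frequency f = v/λ = 232.4/1.111 = 209.1809 Hz.
f_beat = |209.1809 − 215.1| = 5.92 Hz.

5.92 Hz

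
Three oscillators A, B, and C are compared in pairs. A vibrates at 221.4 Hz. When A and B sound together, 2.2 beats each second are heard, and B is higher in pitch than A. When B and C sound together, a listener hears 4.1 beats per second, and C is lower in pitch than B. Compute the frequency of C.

B is above A, so f_B = 221.4 + 2.2 = 223.6 Hz.
C is below B, so f_C = 223.6 − 4.1 = 219.5 Hz.

219.5 Hz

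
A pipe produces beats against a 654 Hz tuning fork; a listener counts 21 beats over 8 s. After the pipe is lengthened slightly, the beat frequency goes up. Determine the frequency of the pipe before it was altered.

651.375 Hz

Beat frequency = 21/8 = 2.625 Hz.
|f − 654| = 2.625, so the pipe was at either 651.375 Hz or 656.625 Hz.
A longer pipe has a lower fundamental; the adjustment lowers the pipe's frequency.
The beat rate rose, so the adjustment moved the pipe further from 654 Hz — it was already below the reference.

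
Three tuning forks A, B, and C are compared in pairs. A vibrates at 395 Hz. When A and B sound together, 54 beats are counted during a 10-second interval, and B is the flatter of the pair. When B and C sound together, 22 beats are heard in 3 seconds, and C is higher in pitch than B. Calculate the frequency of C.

396.9333 Hz

A–B: Beat frequency = 54/10 = 5.4 Hz.
B is below A, so f_B = 395 − 5.4 = 389.6 Hz.
B–C: Beat frequency = 22/3 = 7.3333 Hz.
C is above B, so f_C = 389.6 + 7.3333 = 396.9333 Hz.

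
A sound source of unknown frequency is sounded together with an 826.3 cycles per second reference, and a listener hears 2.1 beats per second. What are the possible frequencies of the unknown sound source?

824.2 Hz or 828.4 Hz

|f − 826.3| = 2.1, so f = 826.3 ± 2.1.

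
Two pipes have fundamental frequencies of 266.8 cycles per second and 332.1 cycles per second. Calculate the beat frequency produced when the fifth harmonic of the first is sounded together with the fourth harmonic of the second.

Fifth harmonic of the first: 5·266.8 = 1334.0 Hz.
Fourth harmonic of the second: 4·332.1 = 1328.4 Hz.
f_beat = |1334.0 − 1328.4| = 5.6 Hz.

5.6 Hz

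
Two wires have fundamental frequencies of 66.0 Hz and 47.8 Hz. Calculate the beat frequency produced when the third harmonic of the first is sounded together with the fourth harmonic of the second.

6.8 Hz

Third harmonic of the first: 3·66.0 = 198.0 Hz.
Fourth harmonic of the second: 4·47.8 = 191.2 Hz.
f_beat = |198.0 − 191.2| = 6.8 Hz.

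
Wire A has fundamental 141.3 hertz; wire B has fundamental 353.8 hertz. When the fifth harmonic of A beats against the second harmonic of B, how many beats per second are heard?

Fifth harmonic of the first: 5·141.3 = 706.5 Hz.
Second harmonic of the second: 2·353.8 = 707.6 Hz.
f_beat = |706.5 − 707.6| = 1.1 Hz.

1.1 Hz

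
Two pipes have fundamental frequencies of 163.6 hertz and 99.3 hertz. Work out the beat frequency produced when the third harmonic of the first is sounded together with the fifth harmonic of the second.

Third harmonic of the first: 3·163.6 = 490.8 Hz.
Fifth harmonic of the second: 5·99.3 = 496.5 Hz.
f_beat = |490.8 − 496.5| = 5.7 Hz.

5.7 Hz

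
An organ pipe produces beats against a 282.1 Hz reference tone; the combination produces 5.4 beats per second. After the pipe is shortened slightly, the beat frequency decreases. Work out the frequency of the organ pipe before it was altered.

|f − 282.1| = 5.4, so the organ pipe was at either 276.7 Hz or 287.5 Hz.
A shorter pipe has a higher fundamental; the adjustment raises the organ pipe's frequency.
The beat rate fell, so the adjustment moved the organ pipe toward 282.1 Hz — it must have started below the reference.

276.7 Hz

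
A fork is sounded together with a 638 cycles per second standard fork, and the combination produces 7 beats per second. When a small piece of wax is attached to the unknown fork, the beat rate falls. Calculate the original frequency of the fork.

645 Hz

|f − 638| = 7, so the fork was at either 631 Hz or 645 Hz.
Loading a fork with wax lowers its frequency; the adjustment lowers the fork's frequency.
The beat rate fell, so the adjustment moved the fork toward 638 Hz — it must have started above the reference.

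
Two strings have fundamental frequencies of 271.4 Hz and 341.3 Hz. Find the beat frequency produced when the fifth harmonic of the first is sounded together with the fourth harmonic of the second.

Fifth harmonic of the first: 5·271.4 = 1357.0 Hz.
Fourth harmonic of the second: 4·341.3 = 1365.2 Hz.
f_beat = |1357.0 − 1365.2| = 8.2 Hz.

8.2 Hz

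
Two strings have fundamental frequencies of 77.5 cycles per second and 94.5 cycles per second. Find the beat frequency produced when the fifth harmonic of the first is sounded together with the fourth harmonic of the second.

Fifth harmonic of the first: 5·77.5 = 387.5 Hz.
Fourth harmonic of the second: 4·94.5 = 378.0 Hz.
f_beat = |387.5 − 378.0| = 9.5 Hz.

9.5 Hz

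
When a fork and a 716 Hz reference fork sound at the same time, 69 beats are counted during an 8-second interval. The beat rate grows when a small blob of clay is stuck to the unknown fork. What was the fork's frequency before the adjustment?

Beat frequency = 69/8 = 8.625 Hz.
|f − 716| = 8.625, so the fork was at either 707.375 Hz or 724.625 Hz.
Adding mass to a fork lowers its frequency; the adjustment lowers the fork's frequency.
The beat rate rose, so the adjustment moved the fork further from 716 Hz — it was already below the reference.

707.375 Hz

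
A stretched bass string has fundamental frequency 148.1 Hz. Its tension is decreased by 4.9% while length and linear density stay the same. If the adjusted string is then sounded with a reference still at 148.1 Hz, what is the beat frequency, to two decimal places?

For a string, f ∝ √T, so the new frequency is 148.1·√0.951 = 144.4260 Hz.
f_beat = |144.4260 − 148.1| = 3.67 Hz.

3.67 Hz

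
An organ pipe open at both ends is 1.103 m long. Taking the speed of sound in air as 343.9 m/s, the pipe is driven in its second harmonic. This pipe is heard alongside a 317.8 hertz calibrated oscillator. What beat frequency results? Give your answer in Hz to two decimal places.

Open pipe: f_n = n·v/(2L) = 2·343.9/(2·1.103) = 311.7860 Hz.
f_beat = |311.7860 − 317.8| = 6.01 Hz.

6.01 Hz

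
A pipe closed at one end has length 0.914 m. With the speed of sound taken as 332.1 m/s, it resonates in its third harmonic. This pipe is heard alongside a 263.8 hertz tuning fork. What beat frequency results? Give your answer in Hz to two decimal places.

8.71 Hz

Closed pipe (odd harmonics): f_n = n·v/(4L) = 3·332.1/(4·0.914) = 272.5109 Hz.
f_beat = |272.5109 − 263.8| = 8.71 Hz.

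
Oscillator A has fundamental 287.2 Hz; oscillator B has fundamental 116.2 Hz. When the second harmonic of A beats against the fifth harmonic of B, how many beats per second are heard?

Second harmonic of the first: 2·287.2 = 574.4 Hz.
Fifth harmonic of the second: 5·116.2 = 581.0 Hz.
f_beat = |574.4 − 581.0| = 6.6 Hz.

6.6 Hz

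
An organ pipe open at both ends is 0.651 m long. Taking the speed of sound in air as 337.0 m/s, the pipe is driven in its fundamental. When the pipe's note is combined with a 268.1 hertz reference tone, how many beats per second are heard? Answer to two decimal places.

Open pipe: f_n = n·v/(2L) = 1·337.0/(2·0.651) = 258.8326 Hz.
f_beat = |258.8326 − 268.1| = 9.27 Hz.

9.27 Hz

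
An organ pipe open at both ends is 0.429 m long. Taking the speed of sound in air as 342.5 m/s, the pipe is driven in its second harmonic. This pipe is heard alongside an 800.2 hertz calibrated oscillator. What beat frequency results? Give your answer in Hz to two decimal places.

Open pipe: f_n = n·v/(2L) = 2·342.5/(2·0.429) = 798.3683 Hz.
f_beat = |798.3683 − 800.2| = 1.83 Hz.

1.83 Hz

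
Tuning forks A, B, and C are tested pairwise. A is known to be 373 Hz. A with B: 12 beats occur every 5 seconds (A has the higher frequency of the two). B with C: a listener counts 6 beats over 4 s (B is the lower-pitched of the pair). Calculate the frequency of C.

A–B: Beat frequency = 12/5 = 2.4 Hz.
B is below A, so f_B = 373 − 2.4 = 370.6 Hz.
B–C: Beat frequency = 6/4 = 1.5 Hz.
C is above B, so f_C = 370.6 + 1.5 = 372.1 Hz.

372.1 Hz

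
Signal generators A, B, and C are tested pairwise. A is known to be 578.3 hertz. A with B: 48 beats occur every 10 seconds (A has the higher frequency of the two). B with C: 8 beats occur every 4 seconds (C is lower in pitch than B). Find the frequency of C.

A–B: Beat frequency = 48/10 = 4.8 Hz.
B is below A, so f_B = 578.3 − 4.8 = 573.5 Hz.
B–C: Beat frequency = 8/4 = 2 Hz.
C is below B, so f_C = 573.5 − 2 = 571.5 Hz.

571.5 Hz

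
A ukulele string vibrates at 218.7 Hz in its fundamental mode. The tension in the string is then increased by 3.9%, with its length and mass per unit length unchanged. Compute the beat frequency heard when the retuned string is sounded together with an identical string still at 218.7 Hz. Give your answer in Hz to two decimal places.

For a string, f ∝ √T, so the new frequency is 218.7·√1.039 = 222.9239 Hz.
f_beat = |222.9239 − 218.7| = 4.22 Hz.

4.22 Hz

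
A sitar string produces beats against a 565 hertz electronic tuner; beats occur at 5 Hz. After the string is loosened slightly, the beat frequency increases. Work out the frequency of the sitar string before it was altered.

|f − 565| = 5, so the sitar string was at either 560 Hz or 570 Hz.
Reducing tension lowers a string's frequency; the adjustment lowers the sitar string's frequency.
The beat rate rose, so the adjustment moved the sitar string further from 565 Hz — it was already below the reference.

560 Hz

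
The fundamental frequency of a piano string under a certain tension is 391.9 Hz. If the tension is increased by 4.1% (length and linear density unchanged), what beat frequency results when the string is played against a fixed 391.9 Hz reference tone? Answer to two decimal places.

For a string, f ∝ √T, so the new frequency is 391.9·√1.041 = 399.8532 Hz.
f_beat = |399.8532 − 391.9| = 7.95 Hz.

7.95 Hz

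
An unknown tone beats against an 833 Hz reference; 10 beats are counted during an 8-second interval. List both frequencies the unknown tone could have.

831.75 Hz or 834.25 Hz

Beat frequency = 10/8 = 1.25 Hz.
|f − 833| = 1.25, so f = 833 ± 1.25.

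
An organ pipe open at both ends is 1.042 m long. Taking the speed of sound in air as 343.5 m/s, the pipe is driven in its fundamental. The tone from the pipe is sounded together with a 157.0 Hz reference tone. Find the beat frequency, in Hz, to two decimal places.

Open pipe: f_n = n·v/(2L) = 1·343.5/(2·1.042) = 164.8273 Hz.
f_beat = |164.8273 − 157.0| = 7.83 Hz.

7.83 Hz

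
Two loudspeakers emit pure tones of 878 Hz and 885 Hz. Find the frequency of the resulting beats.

The beat frequency equals the magnitude of the frequency difference.
|878 − 885| = 7 Hz.

7 Hz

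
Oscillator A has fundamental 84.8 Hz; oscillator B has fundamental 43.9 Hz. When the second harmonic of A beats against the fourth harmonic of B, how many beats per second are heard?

Second harmonic of the first: 2·84.8 = 169.6 Hz.
Fourth harmonic of the second: 4·43.9 = 175.6 Hz.
f_beat = |169.6 − 175.6| = 6.0 Hz.

6.0 Hz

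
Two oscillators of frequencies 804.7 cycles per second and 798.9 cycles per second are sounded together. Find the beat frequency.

Beats arise from superposition of two nearby frequencies; the beat rate is |f₁ − f₂|.
|804.7 − 798.9| = 5.8 Hz.

5.8 Hz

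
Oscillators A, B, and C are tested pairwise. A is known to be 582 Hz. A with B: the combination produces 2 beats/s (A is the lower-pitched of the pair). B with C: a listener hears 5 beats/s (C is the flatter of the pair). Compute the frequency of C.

579 Hz

B is above A, so f_B = 582 + 2 = 584 Hz.
C is below B, so f_C = 584 − 5 = 579 Hz.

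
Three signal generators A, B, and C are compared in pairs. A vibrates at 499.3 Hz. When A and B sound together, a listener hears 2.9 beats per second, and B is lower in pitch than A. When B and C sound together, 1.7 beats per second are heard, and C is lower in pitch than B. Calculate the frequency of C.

B is below A, so f_B = 499.3 − 2.9 = 496.4 Hz.
C is below B, so f_C = 496.4 − 1.7 = 494.7 Hz.

494.7 Hz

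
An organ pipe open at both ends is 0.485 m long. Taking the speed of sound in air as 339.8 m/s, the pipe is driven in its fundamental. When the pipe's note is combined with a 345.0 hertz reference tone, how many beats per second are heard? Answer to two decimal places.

5.31 Hz

Open pipe: f_n = n·v/(2L) = 1·339.8/(2·0.485) = 350.3093 Hz.
f_beat = |350.3093 − 345.0| = 5.31 Hz.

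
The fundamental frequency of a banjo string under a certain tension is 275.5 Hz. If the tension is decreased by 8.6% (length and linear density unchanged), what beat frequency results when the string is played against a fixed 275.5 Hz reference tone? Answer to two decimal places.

12.11 Hz

For a string, f ∝ √T, so the new frequency is 275.5·√0.914 = 263.3872 Hz.
f_beat = |263.3872 − 275.5| = 12.11 Hz.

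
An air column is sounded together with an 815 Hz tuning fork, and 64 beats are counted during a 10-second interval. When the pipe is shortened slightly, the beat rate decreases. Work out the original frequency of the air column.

808.6 Hz

Beat frequency = 64/10 = 6.4 Hz.
|f − 815| = 6.4, so the air column was at either 808.6 Hz or 821.4 Hz.
A shorter pipe has a higher fundamental; the adjustment raises the air column's frequency.
The beat rate fell, so the adjustment moved the air column toward 815 Hz — it must have started below the reference.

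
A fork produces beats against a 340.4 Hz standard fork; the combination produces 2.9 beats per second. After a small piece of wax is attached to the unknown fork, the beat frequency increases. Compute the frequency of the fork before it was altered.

|f − 340.4| = 2.9, so the fork was at either 337.5 Hz or 343.3 Hz.
Loading a fork with wax lowers its frequency; the adjustment lowers the fork's frequency.
The beat rate rose, so the adjustment moved the fork further from 340.4 Hz — it was already below the reference.

337.5 Hz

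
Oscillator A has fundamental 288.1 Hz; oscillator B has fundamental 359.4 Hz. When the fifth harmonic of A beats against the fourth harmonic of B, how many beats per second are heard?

2.9 Hz

Fifth harmonic of the first: 5·288.1 = 1440.5 Hz.
Fourth harmonic of the second: 4·359.4 = 1437.6 Hz.
f_beat = |1440.5 − 1437.6| = 2.9 Hz.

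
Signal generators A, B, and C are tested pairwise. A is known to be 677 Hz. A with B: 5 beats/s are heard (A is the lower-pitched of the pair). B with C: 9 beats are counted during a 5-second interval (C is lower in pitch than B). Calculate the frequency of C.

680.2 Hz

B is above A, so f_B = 677 + 5 = 682 Hz.
B–C: Beat frequency = 9/5 = 1.8 Hz.
C is below B, so f_C = 682 − 1.8 = 680.2 Hz.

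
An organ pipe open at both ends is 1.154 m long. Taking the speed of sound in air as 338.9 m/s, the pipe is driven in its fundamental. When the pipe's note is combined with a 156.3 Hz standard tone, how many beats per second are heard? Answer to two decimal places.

9.46 Hz

Open pipe: f_n = n·v/(2L) = 1·338.9/(2·1.154) = 146.8371 Hz.
f_beat = |146.8371 − 156.3| = 9.46 Hz.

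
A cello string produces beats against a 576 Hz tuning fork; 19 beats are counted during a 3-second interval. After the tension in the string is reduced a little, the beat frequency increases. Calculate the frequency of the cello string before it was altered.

569.6667 Hz

Beat frequency = 19/3 = 6.3333 Hz.
|f − 576| = 6.3333, so the cello string was at either 569.6667 Hz or 582.3333 Hz.
Lower tension means lower frequency; the adjustment lowers the cello string's frequency.
The beat rate rose, so the adjustment moved the cello string further from 576 Hz — it was already below the reference.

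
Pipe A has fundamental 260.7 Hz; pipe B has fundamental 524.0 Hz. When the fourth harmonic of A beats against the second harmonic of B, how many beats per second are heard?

5.2 Hz

Fourth harmonic of the first: 4·260.7 = 1042.8 Hz.
Second harmonic of the second: 2·524.0 = 1048.0 Hz.
f_beat = |1042.8 − 1048.0| = 5.2 Hz.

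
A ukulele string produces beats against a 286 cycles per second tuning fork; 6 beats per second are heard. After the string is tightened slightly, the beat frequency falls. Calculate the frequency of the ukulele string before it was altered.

|f − 286| = 6, so the ukulele string was at either 280 Hz or 292 Hz.
Increasing tension raises a string's frequency; the adjustment raises the ukulele string's frequency.
The beat rate fell, so the adjustment moved the ukulele string toward 286 Hz — it must have started below the reference.

280 Hz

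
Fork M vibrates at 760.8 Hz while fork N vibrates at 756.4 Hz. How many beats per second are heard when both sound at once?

f_beat = |f₁ − f₂|.
|760.8 − 756.4| = 4.4 Hz.

4.4 Hz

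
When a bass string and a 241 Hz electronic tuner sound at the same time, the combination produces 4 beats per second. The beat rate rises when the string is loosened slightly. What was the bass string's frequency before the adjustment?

237 Hz

|f − 241| = 4, so the bass string was at either 237 Hz or 245 Hz.
Reducing tension lowers a string's frequency; the adjustment lowers the bass string's frequency.
The beat rate rose, so the adjustment moved the bass string further from 241 Hz — it was already below the reference.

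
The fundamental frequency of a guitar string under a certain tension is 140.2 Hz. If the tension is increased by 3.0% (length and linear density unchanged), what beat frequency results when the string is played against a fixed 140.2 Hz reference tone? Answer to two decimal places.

For a string, f ∝ √T, so the new frequency is 140.2·√1.030 = 142.2875 Hz.
f_beat = |142.2875 − 140.2| = 2.09 Hz.

2.09 Hz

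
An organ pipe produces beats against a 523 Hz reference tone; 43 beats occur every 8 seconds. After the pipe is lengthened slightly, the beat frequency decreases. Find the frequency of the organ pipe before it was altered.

Beat frequency = 43/8 = 5.375 Hz.
|f − 523| = 5.375, so the organ pipe was at either 517.625 Hz or 528.375 Hz.
A longer pipe has a lower fundamental; the adjustment lowers the organ pipe's frequency.
The beat rate fell, so the adjustment moved the organ pipe toward 523 Hz — it must have started above the reference.

528.375 Hz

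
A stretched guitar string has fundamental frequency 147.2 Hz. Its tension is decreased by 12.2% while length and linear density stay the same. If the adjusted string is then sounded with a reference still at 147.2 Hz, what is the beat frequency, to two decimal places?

For a string, f ∝ √T, so the new frequency is 147.2·√0.878 = 137.9288 Hz.
f_beat = |137.9288 − 147.2| = 9.27 Hz.

9.27 Hz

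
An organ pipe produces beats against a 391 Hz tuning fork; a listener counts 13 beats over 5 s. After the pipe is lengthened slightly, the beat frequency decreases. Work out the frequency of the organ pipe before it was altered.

Beat frequency = 13/5 = 2.6 Hz.
|f − 391| = 2.6, so the organ pipe was at either 388.4 Hz or 393.6 Hz.
A longer pipe has a lower fundamental; the adjustment lowers the organ pipe's frequency.
The beat rate fell, so the adjustment moved the organ pipe toward 391 Hz — it must have started above the reference.

393.6 Hz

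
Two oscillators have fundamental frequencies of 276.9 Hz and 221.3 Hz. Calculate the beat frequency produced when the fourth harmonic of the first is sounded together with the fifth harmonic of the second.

Fourth harmonic of the first: 4·276.9 = 1107.6 Hz.
Fifth harmonic of the second: 5·221.3 = 1106.5 Hz.
f_beat = |1107.6 − 1106.5| = 1.1 Hz.

1.1 Hz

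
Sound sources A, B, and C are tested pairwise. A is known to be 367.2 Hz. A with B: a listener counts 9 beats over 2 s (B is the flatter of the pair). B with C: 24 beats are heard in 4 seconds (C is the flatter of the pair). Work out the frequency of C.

A–B: Beat frequency = 9/2 = 4.5 Hz.
B is below A, so f_B = 367.2 − 4.5 = 362.7 Hz.
B–C: Beat frequency = 24/4 = 6 Hz.
C is below B, so f_C = 362.7 − 6 = 356.7 Hz.

356.7 Hz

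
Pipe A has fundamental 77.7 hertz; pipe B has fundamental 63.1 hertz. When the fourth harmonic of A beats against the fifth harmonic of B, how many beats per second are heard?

4.7 Hz

Fourth harmonic of the first: 4·77.7 = 310.8 Hz.
Fifth harmonic of the second: 5·63.1 = 315.5 Hz.
f_beat = |310.8 − 315.5| = 4.7 Hz.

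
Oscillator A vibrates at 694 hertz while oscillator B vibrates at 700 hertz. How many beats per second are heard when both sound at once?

Beats arise from superposition of two nearby frequencies; the beat rate is |f₁ − f₂|.
|694 − 700| = 6 Hz.

6 Hz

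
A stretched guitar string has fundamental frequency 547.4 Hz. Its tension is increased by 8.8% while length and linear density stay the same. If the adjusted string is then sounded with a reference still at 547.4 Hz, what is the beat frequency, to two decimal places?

For a string, f ∝ √T, so the new frequency is 547.4·√1.088 = 570.9778 Hz.
f_beat = |570.9778 − 547.4| = 23.58 Hz.

23.58 Hz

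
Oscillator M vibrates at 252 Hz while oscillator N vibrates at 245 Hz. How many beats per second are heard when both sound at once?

7 Hz

f_beat = |f₁ − f₂|.
|252 − 245| = 7 Hz.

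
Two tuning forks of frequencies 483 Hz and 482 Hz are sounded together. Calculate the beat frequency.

1 Hz

Beats arise from superposition of two nearby frequencies; the beat rate is |f₁ − f₂|.
|483 − 482| = 1 Hz.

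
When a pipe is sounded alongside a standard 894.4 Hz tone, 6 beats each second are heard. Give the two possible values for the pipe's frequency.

|f − 894.4| = 6, so f = 894.4 ± 6.

888.4 Hz or 900.4 Hz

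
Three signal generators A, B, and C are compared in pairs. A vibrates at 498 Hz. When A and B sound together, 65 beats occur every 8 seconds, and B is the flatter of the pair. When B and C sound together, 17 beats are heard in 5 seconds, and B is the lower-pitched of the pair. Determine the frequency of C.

493.275 Hz

A–B: Beat frequency = 65/8 = 8.125 Hz.
B is below A, so f_B = 498 − 8.125 = 489.875 Hz.
B–C: Beat frequency = 17/5 = 3.4 Hz.
C is above B, so f_C = 489.875 + 3.4 = 493.275 Hz.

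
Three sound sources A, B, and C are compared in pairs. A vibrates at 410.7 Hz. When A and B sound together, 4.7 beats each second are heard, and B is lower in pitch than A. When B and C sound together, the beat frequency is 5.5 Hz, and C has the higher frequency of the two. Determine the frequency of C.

411.5 Hz

B is below A, so f_B = 410.7 − 4.7 = 406 Hz.
C is above B, so f_C = 406 + 5.5 = 411.5 Hz.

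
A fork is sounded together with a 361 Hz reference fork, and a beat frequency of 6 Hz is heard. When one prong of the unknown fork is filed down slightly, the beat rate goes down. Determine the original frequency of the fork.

|f − 361| = 6, so the fork was at either 355 Hz or 367 Hz.
Filing a prong removes mass and raises the fork's frequency; the adjustment raises the fork's frequency.
The beat rate fell, so the adjustment moved the fork toward 361 Hz — it must have started below the reference.

355 Hz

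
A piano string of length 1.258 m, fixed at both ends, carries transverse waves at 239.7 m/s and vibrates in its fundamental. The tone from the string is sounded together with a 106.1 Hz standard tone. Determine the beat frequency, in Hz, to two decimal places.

For a string fixed at both ends, f_n = n·v/(2L) = 1·239.7/(2·1.258) = 95.2703 Hz.
f_beat = |95.2703 − 106.1| = 10.83 Hz.

10.83 Hz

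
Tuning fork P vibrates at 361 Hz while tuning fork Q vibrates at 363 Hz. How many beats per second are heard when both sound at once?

The beat frequency equals the magnitude of the frequency difference.
|361 − 363| = 2 Hz.

2 Hz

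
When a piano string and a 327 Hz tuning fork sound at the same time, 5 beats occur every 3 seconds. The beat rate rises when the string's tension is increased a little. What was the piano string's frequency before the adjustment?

328.6667 Hz

Beat frequency = 5/3 = 1.6667 Hz.
|f − 327| = 1.6667, so the piano string was at either 325.3333 Hz or 328.6667 Hz.
Higher tension means higher frequency; the adjustment raises the piano string's frequency.
The beat rate rose, so the adjustment moved the piano string further from 327 Hz — it was already above the reference.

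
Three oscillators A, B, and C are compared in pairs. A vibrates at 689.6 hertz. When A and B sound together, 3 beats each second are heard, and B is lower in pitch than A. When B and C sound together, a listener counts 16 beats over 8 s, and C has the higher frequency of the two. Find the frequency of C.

B is below A, so f_B = 689.6 − 3 = 686.6 Hz.
B–C: Beat frequency = 16/8 = 2 Hz.
C is above B, so f_C = 686.6 + 2 = 688.6 Hz.

688.6 Hz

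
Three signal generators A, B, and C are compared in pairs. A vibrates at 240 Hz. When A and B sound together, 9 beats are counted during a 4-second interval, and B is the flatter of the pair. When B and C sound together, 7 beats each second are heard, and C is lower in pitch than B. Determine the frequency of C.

230.75 Hz

A–B: Beat frequency = 9/4 = 2.25 Hz.
B is below A, so f_B = 240 − 2.25 = 237.75 Hz.
C is below B, so f_C = 237.75 − 7 = 230.75 Hz.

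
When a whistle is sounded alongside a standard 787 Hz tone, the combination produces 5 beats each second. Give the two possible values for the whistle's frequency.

782 Hz or 792 Hz

|f − 787| = 5, so f = 787 ± 5.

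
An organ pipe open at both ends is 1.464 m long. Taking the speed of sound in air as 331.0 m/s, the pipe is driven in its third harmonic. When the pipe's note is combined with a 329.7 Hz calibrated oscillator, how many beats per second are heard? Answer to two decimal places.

Open pipe: f_n = n·v/(2L) = 3·331.0/(2·1.464) = 339.1393 Hz.
f_beat = |339.1393 − 329.7| = 9.44 Hz.

9.44 Hz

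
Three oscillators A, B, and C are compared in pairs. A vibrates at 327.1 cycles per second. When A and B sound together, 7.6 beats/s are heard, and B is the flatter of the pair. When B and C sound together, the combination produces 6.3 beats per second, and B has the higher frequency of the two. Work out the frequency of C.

B is below A, so f_B = 327.1 − 7.6 = 319.5 Hz.
C is below B, so f_C = 319.5 − 6.3 = 313.2 Hz.

313.2 Hz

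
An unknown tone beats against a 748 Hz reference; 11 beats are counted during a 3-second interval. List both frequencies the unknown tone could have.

Beat frequency = 11/3 = 3.6667 Hz.
|f − 748| = 3.6667, so f = 748 ± 3.6667.

744.3333 Hz or 751.6667 Hz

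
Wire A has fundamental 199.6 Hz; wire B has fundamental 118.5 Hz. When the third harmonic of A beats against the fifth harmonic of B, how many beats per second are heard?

Third harmonic of the first: 3·199.6 = 598.8 Hz.
Fifth harmonic of the second: 5·118.5 = 592.5 Hz.
f_beat = |598.8 − 592.5| = 6.3 Hz.

6.3 Hz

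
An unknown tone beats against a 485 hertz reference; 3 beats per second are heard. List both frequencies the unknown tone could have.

|f − 485| = 3, so f = 485 ± 3.

482 Hz or 488 Hz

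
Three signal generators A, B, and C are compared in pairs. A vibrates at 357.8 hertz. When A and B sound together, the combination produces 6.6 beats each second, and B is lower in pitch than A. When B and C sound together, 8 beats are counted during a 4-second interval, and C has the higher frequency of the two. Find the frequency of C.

B is below A, so f_B = 357.8 − 6.6 = 351.2 Hz.
B–C: Beat frequency = 8/4 = 2 Hz.
C is above B, so f_C = 351.2 + 2 = 353.2 Hz.

353.2 Hz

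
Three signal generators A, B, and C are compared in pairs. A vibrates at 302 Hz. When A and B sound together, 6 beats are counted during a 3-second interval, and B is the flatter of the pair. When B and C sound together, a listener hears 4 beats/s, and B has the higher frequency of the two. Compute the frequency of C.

A–B: Beat frequency = 6/3 = 2 Hz.
B is below A, so f_B = 302 − 2 = 300 Hz.
C is below B, so f_C = 300 − 4 = 296 Hz.

296 Hz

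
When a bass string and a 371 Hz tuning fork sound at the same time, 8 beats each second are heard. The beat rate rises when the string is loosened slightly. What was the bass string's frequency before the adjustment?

363 Hz

|f − 371| = 8, so the bass string was at either 363 Hz or 379 Hz.
Reducing tension lowers a string's frequency; the adjustment lowers the bass string's frequency.
The beat rate rose, so the adjustment moved the bass string further from 371 Hz — it was already below the reference.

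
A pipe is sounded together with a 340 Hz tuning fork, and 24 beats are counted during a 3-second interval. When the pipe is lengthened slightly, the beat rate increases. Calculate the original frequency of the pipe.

Beat frequency = 24/3 = 8 Hz.
|f − 340| = 8, so the pipe was at either 332 Hz or 348 Hz.
A longer pipe has a lower fundamental; the adjustment lowers the pipe's frequency.
The beat rate rose, so the adjustment moved the pipe further from 340 Hz — it was already below the reference.

332 Hz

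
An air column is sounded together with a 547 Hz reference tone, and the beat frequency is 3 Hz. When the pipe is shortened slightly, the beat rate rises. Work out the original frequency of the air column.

550 Hz

|f − 547| = 3, so the air column was at either 544 Hz or 550 Hz.
A shorter pipe has a higher fundamental; the adjustment raises the air column's frequency.
The beat rate rose, so the adjustment moved the air column further from 547 Hz — it was already above the reference.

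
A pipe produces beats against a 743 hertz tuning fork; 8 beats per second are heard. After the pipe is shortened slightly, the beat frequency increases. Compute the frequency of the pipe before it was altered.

|f − 743| = 8, so the pipe was at either 735 Hz or 751 Hz.
A shorter pipe has a higher fundamental; the adjustment raises the pipe's frequency.
The beat rate rose, so the adjustment moved the pipe further from 743 Hz — it was already above the reference.

751 Hz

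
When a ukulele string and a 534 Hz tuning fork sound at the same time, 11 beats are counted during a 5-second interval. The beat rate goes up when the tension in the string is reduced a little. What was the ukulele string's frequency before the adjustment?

531.8 Hz

Beat frequency = 11/5 = 2.2 Hz.
|f − 534| = 2.2, so the ukulele string was at either 531.8 Hz or 536.2 Hz.
Lower tension means lower frequency; the adjustment lowers the ukulele string's frequency.
The beat rate rose, so the adjustment moved the ukulele string further from 534 Hz — it was already below the reference.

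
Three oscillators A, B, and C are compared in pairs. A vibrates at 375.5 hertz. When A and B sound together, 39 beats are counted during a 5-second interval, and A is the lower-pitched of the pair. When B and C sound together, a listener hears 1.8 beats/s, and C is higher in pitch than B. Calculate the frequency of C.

A–B: Beat frequency = 39/5 = 7.8 Hz.
B is above A, so f_B = 375.5 + 7.8 = 383.3 Hz.
C is above B, so f_C = 383.3 + 1.8 = 385.1 Hz.

385.1 Hz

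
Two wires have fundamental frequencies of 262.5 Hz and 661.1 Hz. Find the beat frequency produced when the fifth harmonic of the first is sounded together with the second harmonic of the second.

9.7 Hz

Fifth harmonic of the first: 5·262.5 = 1312.5 Hz.
Second harmonic of the second: 2·661.1 = 1322.2 Hz.
f_beat = |1312.5 − 1322.2| = 9.7 Hz.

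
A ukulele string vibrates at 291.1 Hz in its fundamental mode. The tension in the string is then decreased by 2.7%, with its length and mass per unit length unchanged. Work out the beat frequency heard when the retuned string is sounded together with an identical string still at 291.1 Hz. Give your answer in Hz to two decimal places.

For a string, f ∝ √T, so the new frequency is 291.1·√0.973 = 287.1433 Hz.
f_beat = |287.1433 − 291.1| = 3.96 Hz.

3.96 Hz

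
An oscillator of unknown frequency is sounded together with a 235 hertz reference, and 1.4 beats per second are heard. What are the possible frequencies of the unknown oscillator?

233.6 Hz or 236.4 Hz

|f − 235| = 1.4, so f = 235 ± 1.4.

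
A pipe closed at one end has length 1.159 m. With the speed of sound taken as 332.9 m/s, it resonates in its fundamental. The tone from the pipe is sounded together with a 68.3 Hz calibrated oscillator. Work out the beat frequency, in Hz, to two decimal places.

Closed pipe (odd harmonics): f_n = n·v/(4L) = 1·332.9/(4·1.159) = 71.8076 Hz.
f_beat = |71.8076 − 68.3| = 3.51 Hz.

3.51 Hz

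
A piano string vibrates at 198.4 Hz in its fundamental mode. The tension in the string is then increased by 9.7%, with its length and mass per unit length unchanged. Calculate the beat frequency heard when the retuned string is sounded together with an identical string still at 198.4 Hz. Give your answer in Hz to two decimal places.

For a string, f ∝ √T, so the new frequency is 198.4·√1.097 = 207.7997 Hz.
f_beat = |207.7997 − 198.4| = 9.40 Hz.

9.40 Hz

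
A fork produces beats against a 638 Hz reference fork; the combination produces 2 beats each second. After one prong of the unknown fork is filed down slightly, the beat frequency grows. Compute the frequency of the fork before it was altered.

|f − 638| = 2, so the fork was at either 636 Hz or 640 Hz.
Filing a prong removes mass and raises the fork's frequency; the adjustment raises the fork's frequency.
The beat rate rose, so the adjustment moved the fork further from 638 Hz — it was already above the reference.

640 Hz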